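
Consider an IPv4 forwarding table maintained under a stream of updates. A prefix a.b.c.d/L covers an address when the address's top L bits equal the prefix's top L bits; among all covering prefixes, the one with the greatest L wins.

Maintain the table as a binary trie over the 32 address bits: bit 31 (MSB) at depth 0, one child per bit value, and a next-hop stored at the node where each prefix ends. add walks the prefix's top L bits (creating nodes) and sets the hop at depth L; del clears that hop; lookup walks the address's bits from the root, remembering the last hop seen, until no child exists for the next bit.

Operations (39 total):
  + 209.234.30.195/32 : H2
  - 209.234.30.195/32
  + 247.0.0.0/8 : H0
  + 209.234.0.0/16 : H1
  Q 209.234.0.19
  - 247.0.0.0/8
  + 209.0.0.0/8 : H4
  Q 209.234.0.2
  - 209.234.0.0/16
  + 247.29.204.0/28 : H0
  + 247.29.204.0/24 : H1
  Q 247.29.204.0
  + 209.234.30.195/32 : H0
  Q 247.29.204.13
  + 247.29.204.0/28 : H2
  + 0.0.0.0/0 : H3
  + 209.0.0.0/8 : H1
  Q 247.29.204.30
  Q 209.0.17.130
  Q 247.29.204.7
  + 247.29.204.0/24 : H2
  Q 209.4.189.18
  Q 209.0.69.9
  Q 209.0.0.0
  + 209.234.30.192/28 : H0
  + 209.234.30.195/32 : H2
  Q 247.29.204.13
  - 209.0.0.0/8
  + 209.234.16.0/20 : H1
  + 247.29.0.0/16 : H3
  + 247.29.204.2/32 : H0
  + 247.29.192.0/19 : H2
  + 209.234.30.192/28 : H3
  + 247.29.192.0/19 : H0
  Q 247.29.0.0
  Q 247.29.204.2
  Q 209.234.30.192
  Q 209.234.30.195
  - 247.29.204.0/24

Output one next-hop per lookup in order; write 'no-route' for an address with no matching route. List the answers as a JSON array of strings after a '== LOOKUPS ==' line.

Trace:
  add 209.234.30.195/32 -> H2 at depth 32
  - 209.234.30.195/32 clear@32
  add 247.0.0.0/8 -> H0 at depth 8
  add 209.234.0.0/16 -> H1 at depth 16
  ? 209.234.0.19  path d0:-→d1:-→d2:-→d3:-→d4:-→d5:-→d6:-→d7:-→d8:-→d9:-→d10:-→d11:-→d12:-→d13:-→d14:-→d15:-→d16:H1→d17:-→d18:-→d19:-  best=H1
  - 247.0.0.0/8 clear@8
  add 209.0.0.0/8 -> H4 at depth 8
  ? 209.234.0.2  path d0:-→d1:-→d2:-→d3:-→d4:-→d5:-→d6:-→d7:-→d8:H4→d9:-→d10:-→d11:-→d12:-→d13:-→d14:-→d15:-→d16:H1→d17:-→d18:-→d19:-  best=H1
  - 209.234.0.0/16 clear@16
  add 247.29.204.0/28 -> H0 at depth 28
  add 247.29.204.0/24 -> H1 at depth 24
  ? 247.29.204.0  path d0:-→d1:-→d2:-→d3:-→d4:-→d5:-→d6:-→d7:-→d8:-→d9:-→d10:-→d11:-→d12:-→d13:-→d14:-→d15:-→d16:-→d17:-→d18:-→d19:-→d20:-→d21:-→d22:-→d23:-→d24:H1→d25:-→d26:-→d27:-→d28:H0  best=H0
  add 209.234.30.195/32 -> H0 at depth 32
  ? 247.29.204.13  path d0:-→d1:-→d2:-→d3:-→d4:-→d5:-→d6:-→d7:-→d8:-→d9:-→d10:-→d11:-→d12:-→d13:-→d14:-→d15:-→d16:-→d17:-→d18:-→d19:-→d20:-→d21:-→d22:-→d23:-→d24:H1→d25:-→d26:-→d27:-→d28:H0  best=H0
  add 247.29.204.0/28 -> H2 at depth 28
  add 0.0.0.0/0 -> H3 at depth 0
  add 209.0.0.0/8 -> H1 at depth 8
  ? 247.29.204.30  path d0:H3→d1:-→d2:-→d3:-→d4:-→d5:-→d6:-→d7:-→d8:-→d9:-→d10:-→d11:-→d12:-→d13:-→d14:-→d15:-→d16:-→d17:-→d18:-→d19:-→d20:-→d21:-→d22:-→d23:-→d24:H1→d25:-→d26:-→d27:-  best=H1
  ? 209.0.17.130  path d0:H3→d1:-→d2:-→d3:-→d4:-→d5:-→d6:-→d7:-→d8:H1  best=H1
  ? 247.29.204.7  path d0:H3→d1:-→d2:-→d3:-→d4:-→d5:-→d6:-→d7:-→d8:-→d9:-→d10:-→d11:-→d12:-→d13:-→d14:-→d15:-→d16:-→d17:-→d18:-→d19:-→d20:-→d21:-→d22:-→d23:-→d24:H1→d25:-→d26:-→d27:-→d28:H2  best=H2
  add 247.29.204.0/24 -> H2 at depth 24
  ? 209.4.189.18  path d0:H3→d1:-→d2:-→d3:-→d4:-→d5:-→d6:-→d7:-→d8:H1  best=H1
  ? 209.0.69.9  path d0:H3→d1:-→d2:-→d3:-→d4:-→d5:-→d6:-→d7:-→d8:H1  best=H1
  ? 209.0.0.0  path d0:H3→d1:-→d2:-→d3:-→d4:-→d5:-→d6:-→d7:-→d8:H1  best=H1
  add 209.234.30.192/28 -> H0 at depth 28
  add 209.234.30.195/32 -> H2 at depth 32
  ? 247.29.204.13  path d0:H3→d1:-→d2:-→d3:-→d4:-→d5:-→d6:-→d7:-→d8:-→d9:-→d10:-→d11:-→d12:-→d13:-→d14:-→d15:-→d16:-→d17:-→d18:-→d19:-→d20:-→d21:-→d22:-→d23:-→d24:H2→d25:-→d26:-→d27:-→d28:H2  best=H2
  - 209.0.0.0/8 clear@8
  add 209.234.16.0/20 -> H1 at depth 20
  add 247.29.0.0/16 -> H3 at depth 16
  add 247.29.204.2/32 -> H0 at depth 32
  add 247.29.192.0/19 -> H2 at depth 19
  add 209.234.30.192/28 -> H3 at depth 28
  add 247.29.192.0/19 -> H0 at depth 19
  ? 247.29.0.0  path d0:H3→d1:-→d2:-→d3:-→d4:-→d5:-→d6:-→d7:-→d8:-→d9:-→d10:-→d11:-→d12:-→d13:-→d14:-→d15:-→d16:H3  best=H3
  ? 247.29.204.2  path d0:H3→d1:-→d2:-→d3:-→d4:-→d5:-→d6:-→d7:-→d8:-→d9:-→d10:-→d11:-→d12:-→d13:-→d14:-→d15:-→d16:H3→d17:-→d18:-→d19:H0→d20:-→d21:-→d22:-→d23:-→d24:H2→d25:-→d26:-→d27:-→d28:H2→d29:-→d30:-→d31:-→d32:H0  best=H0
  ? 209.234.30.192  path d0:H3→d1:-→d2:-→d3:-→d4:-→d5:-→d6:-→d7:-→d8:-→d9:-→d10:-→d11:-→d12:-→d13:-→d14:-→d15:-→d16:-→d17:-→d18:-→d19:-→d20:H1→d21:-→d22:-→d23:-→d24:-→d25:-→d26:-→d27:-→d28:H3→d29:-→d30:-  best=H3
  ? 209.234.30.195  path d0:H3→d1:-→d2:-→d3:-→d4:-→d5:-→d6:-→d7:-→d8:-→d9:-→d10:-→d11:-→d12:-→d13:-→d14:-→d15:-→d16:-→d17:-→d18:-→d19:-→d20:H1→d21:-→d22:-→d23:-→d24:-→d25:-→d26:-→d27:-→d28:H3→d29:-→d30:-→d31:-→d32:H2  best=H2
  - 247.29.204.0/24 clear@24

== LOOKUPS ==
["H1","H1","H0","H0","H1","H1","H2","H1","H1","H1","H2","H3","H0","H3","H2"]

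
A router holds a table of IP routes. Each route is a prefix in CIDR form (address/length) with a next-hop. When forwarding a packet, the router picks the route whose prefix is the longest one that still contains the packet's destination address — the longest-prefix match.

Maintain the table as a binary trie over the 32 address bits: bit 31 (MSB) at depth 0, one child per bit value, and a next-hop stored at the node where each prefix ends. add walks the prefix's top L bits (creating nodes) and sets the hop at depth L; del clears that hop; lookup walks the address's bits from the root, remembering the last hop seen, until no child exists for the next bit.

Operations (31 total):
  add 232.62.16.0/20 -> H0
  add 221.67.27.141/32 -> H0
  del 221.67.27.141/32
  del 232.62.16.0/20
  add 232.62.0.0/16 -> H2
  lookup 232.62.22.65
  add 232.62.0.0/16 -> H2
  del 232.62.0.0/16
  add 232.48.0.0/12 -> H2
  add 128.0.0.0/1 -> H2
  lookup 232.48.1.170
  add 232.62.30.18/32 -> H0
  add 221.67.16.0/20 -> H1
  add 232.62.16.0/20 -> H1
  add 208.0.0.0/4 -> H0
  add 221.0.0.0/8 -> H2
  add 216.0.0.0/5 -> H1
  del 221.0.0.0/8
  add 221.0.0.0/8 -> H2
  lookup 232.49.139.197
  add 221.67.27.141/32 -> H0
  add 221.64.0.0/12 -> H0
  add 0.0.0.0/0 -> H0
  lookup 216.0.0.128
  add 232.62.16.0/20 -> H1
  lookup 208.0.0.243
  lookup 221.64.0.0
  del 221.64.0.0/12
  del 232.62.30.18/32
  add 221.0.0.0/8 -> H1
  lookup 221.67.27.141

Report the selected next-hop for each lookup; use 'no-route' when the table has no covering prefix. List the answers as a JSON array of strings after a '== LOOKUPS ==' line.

Trace:
  add 232.62.16.0/20 -> H0 at depth 20
  add 221.67.27.141/32 -> H0 at depth 32
  - 221.67.27.141/32 clear@32
  - 232.62.16.0/20 clear@20
  add 232.62.0.0/16 -> H2 at depth 16
  Q 232.62.22.65: descend 11101000001111100001 ; hops seen [H2] ; pick H2
  add 232.62.0.0/16 -> H2 at depth 16
  - 232.62.0.0/16 clear@16
  add 232.48.0.0/12 -> H2 at depth 12
  add 128.0.0.0/1 -> H2 at depth 1
  Q 232.48.1.170: descend 111010000011 ; hops seen [H2,H2] ; pick H2
  add 232.62.30.18/32 -> H0 at depth 32
  add 221.67.16.0/20 -> H1 at depth 20
  add 232.62.16.0/20 -> H1 at depth 20
  add 208.0.0.0/4 -> H0 at depth 4
  add 221.0.0.0/8 -> H2 at depth 8
  add 216.0.0.0/5 -> H1 at depth 5
  - 221.0.0.0/8 clear@8
  add 221.0.0.0/8 -> H2 at depth 8
  Q 232.49.139.197: descend 111010000011 ; hops seen [H2,H2] ; pick H2
  add 221.67.27.141/32 -> H0 at depth 32
  add 221.64.0.0/12 -> H0 at depth 12
  add 0.0.0.0/0 -> H0 at depth 0
  Q 216.0.0.128: descend 11011 ; hops seen [H0,H2,H0,H1] ; pick H1
  add 232.62.16.0/20 -> H1 at depth 20
  Q 208.0.0.243: descend 1101 ; hops seen [H0,H2,H0] ; pick H0
  Q 221.64.0.0: descend 11011101010000 ; hops seen [H0,H2,H0,H1,H2,H0] ; pick H0
  - 221.64.0.0/12 clear@12
  - 232.62.30.18/32 clear@32
  add 221.0.0.0/8 -> H1 at depth 8
  Q 221.67.27.141: descend 11011101010000110001101110001101 ; hops seen [H0,H2,H0,H1,H1,H1,H0] ; pick H0

== LOOKUPS ==
["H2","H2","H2","H1","H0","H0","H0"]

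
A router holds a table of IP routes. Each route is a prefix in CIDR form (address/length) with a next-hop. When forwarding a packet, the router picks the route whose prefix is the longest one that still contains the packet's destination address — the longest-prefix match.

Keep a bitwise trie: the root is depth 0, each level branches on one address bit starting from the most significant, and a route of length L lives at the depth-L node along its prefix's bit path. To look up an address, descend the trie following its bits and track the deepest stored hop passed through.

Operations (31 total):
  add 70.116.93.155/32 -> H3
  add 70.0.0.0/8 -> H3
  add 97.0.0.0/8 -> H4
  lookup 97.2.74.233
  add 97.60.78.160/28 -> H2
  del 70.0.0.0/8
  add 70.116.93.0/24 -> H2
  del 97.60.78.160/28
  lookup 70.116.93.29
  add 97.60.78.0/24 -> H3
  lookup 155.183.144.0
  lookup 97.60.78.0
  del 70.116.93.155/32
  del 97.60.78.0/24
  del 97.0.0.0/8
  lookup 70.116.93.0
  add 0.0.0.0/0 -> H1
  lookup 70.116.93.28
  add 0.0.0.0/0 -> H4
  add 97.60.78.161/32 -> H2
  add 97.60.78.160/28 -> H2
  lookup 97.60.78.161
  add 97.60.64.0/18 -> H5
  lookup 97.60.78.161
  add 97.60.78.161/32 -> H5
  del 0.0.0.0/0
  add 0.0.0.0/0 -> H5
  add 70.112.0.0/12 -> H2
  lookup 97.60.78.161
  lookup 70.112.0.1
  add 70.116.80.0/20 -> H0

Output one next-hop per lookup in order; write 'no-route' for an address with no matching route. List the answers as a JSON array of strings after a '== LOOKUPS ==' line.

Trace:
  + 70.116.93.155/32 (H3) depth=32
  + 70.0.0.0/8 (H3) depth=8
  + 97.0.0.0/8 (H4) depth=8
  ? 97.2.74.233  path d0:-→d1:-→d2:-→d3:-→d4:-→d5:-→d6:-→d7:-→d8:H4  best=H4
  + 97.60.78.160/28 (H2) depth=28
  del 70.0.0.0/8 (clear depth 8)
  + 70.116.93.0/24 (H2) depth=24
  del 97.60.78.160/28 (clear depth 28)
  ? 70.116.93.29  path d0:-→d1:-→d2:-→d3:-→d4:-→d5:-→d6:-→d7:-→d8:-→d9:-→d10:-→d11:-→d12:-→d13:-→d14:-→d15:-→d16:-→d17:-→d18:-→d19:-→d20:-→d21:-→d22:-→d23:-→d24:H2  best=H2
  + 97.60.78.0/24 (H3) depth=24
  ? 155.183.144.0  path d0:-  best=no-route
  ? 97.60.78.0  path d0:-→d1:-→d2:-→d3:-→d4:-→d5:-→d6:-→d7:-→d8:H4→d9:-→d10:-→d11:-→d12:-→d13:-→d14:-→d15:-→d16:-→d17:-→d18:-→d19:-→d20:-→d21:-→d22:-→d23:-→d24:H3  best=H3
  del 70.116.93.155/32 (clear depth 32)
  del 97.60.78.0/24 (clear depth 24)
  del 97.0.0.0/8 (clear depth 8)
  ? 70.116.93.0  path d0:-→d1:-→d2:-→d3:-→d4:-→d5:-→d6:-→d7:-→d8:-→d9:-→d10:-→d11:-→d12:-→d13:-→d14:-→d15:-→d16:-→d17:-→d18:-→d19:-→d20:-→d21:-→d22:-→d23:-→d24:H2  best=H2
  + 0.0.0.0/0 (H1) depth=0
  ? 70.116.93.28  path d0:H1→d1:-→d2:-→d3:-→d4:-→d5:-→d6:-→d7:-→d8:-→d9:-→d10:-→d11:-→d12:-→d13:-→d14:-→d15:-→d16:-→d17:-→d18:-→d19:-→d20:-→d21:-→d22:-→d23:-→d24:H2  best=H2
  + 0.0.0.0/0 (H4) depth=0
  + 97.60.78.161/32 (H2) depth=32
  + 97.60.78.160/28 (H2) depth=28
  ? 97.60.78.161  path d0:H4→d1:-→d2:-→d3:-→d4:-→d5:-→d6:-→d7:-→d8:-→d9:-→d10:-→d11:-→d12:-→d13:-→d14:-→d15:-→d16:-→d17:-→d18:-→d19:-→d20:-→d21:-→d22:-→d23:-→d24:-→d25:-→d26:-→d27:-→d28:H2→d29:-→d30:-→d31:-→d32:H2  best=H2
  + 97.60.64.0/18 (H5) depth=18
  ? 97.60.78.161  path d0:H4→d1:-→d2:-→d3:-→d4:-→d5:-→d6:-→d7:-→d8:-→d9:-→d10:-→d11:-→d12:-→d13:-→d14:-→d15:-→d16:-→d17:-→d18:H5→d19:-→d20:-→d21:-→d22:-→d23:-→d24:-→d25:-→d26:-→d27:-→d28:H2→d29:-→d30:-→d31:-→d32:H2  best=H2
  + 97.60.78.161/32 (H5) depth=32
  del 0.0.0.0/0 (clear depth 0)
  + 0.0.0.0/0 (H5) depth=0
  + 70.112.0.0/12 (H2) depth=12
  ? 97.60.78.161  path d0:H5→d1:-→d2:-→d3:-→d4:-→d5:-→d6:-→d7:-→d8:-→d9:-→d10:-→d11:-→d12:-→d13:-→d14:-→d15:-→d16:-→d17:-→d18:H5→d19:-→d20:-→d21:-→d22:-→d23:-→d24:-→d25:-→d26:-→d27:-→d28:H2→d29:-→d30:-→d31:-→d32:H5  best=H5
  ? 70.112.0.1  path d0:H5→d1:-→d2:-→d3:-→d4:-→d5:-→d6:-→d7:-→d8:-→d9:-→d10:-→d11:-→d12:H2→d13:-  best=H2
  + 70.116.80.0/20 (H0) depth=20

== LOOKUPS ==
["H4","H2","no-route","H3","H2","H2","H2","H2","H5","H2"]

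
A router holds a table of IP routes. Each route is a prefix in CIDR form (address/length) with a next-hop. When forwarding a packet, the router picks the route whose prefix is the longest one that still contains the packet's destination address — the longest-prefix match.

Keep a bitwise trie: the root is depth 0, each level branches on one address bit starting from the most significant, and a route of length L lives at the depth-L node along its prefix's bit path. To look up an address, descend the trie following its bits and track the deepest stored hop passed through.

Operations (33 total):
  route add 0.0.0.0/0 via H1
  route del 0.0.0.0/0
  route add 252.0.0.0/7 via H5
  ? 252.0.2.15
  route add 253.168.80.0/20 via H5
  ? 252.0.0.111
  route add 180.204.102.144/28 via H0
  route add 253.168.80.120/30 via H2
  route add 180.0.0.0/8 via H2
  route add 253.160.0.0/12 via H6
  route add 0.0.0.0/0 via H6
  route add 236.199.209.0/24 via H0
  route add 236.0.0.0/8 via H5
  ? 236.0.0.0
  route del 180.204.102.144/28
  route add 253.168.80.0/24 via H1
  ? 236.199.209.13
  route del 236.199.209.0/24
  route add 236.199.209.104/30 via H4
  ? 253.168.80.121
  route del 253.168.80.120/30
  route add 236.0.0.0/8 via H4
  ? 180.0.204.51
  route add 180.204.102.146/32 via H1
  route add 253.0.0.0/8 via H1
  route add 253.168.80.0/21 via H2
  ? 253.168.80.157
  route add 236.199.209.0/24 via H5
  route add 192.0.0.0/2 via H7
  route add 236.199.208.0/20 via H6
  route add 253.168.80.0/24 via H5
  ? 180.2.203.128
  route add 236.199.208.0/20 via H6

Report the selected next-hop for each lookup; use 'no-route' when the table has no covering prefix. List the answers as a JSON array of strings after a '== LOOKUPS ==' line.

Trace:
  + 0.0.0.0/0 (H1) depth=0
  del 0.0.0.0/0 (clear depth 0)
  + 252.0.0.0/7 (H5) depth=7
  Q 252.0.2.15: descend 1111110 ; hops seen [H5] ; pick H5
  + 253.168.80.0/20 (H5) depth=20
  Q 252.0.0.111: descend 1111110 ; hops seen [H5] ; pick H5
  + 180.204.102.144/28 (H0) depth=28
  + 253.168.80.120/30 (H2) depth=30
  + 180.0.0.0/8 (H2) depth=8
  + 253.160.0.0/12 (H6) depth=12
  + 0.0.0.0/0 (H6) depth=0
  + 236.199.209.0/24 (H0) depth=24
  + 236.0.0.0/8 (H5) depth=8
  Q 236.0.0.0: descend 11101100 ; hops seen [H6,H5] ; pick H5
  del 180.204.102.144/28 (clear depth 28)
  + 253.168.80.0/24 (H1) depth=24
  Q 236.199.209.13: descend 111011001100011111010001 ; hops seen [H6,H5,H0] ; pick H0
  del 236.199.209.0/24 (clear depth 24)
  + 236.199.209.104/30 (H4) depth=30
  Q 253.168.80.121: descend 111111011010100001010000011110 ; hops seen [H6,H5,H6,H5,H1,H2] ; pick H2
  del 253.168.80.120/30 (clear depth 30)
  + 236.0.0.0/8 (H4) depth=8
  Q 180.0.204.51: descend 10110100 ; hops seen [H6,H2] ; pick H2
  + 180.204.102.146/32 (H1) depth=32
  + 253.0.0.0/8 (H1) depth=8
  + 253.168.80.0/21 (H2) depth=21
  Q 253.168.80.157: descend 111111011010100001010000 ; hops seen [H6,H5,H1,H6,H5,H2,H1] ; pick H1
  + 236.199.209.0/24 (H5) depth=24
  + 192.0.0.0/2 (H7) depth=2
  + 236.199.208.0/20 (H6) depth=20
  + 253.168.80.0/24 (H5) depth=24
  Q 180.2.203.128: descend 10110100 ; hops seen [H6,H2] ; pick H2
  + 236.199.208.0/20 (H6) depth=20

== LOOKUPS ==
["H5","H5","H5","H0","H2","H2","H1","H2"]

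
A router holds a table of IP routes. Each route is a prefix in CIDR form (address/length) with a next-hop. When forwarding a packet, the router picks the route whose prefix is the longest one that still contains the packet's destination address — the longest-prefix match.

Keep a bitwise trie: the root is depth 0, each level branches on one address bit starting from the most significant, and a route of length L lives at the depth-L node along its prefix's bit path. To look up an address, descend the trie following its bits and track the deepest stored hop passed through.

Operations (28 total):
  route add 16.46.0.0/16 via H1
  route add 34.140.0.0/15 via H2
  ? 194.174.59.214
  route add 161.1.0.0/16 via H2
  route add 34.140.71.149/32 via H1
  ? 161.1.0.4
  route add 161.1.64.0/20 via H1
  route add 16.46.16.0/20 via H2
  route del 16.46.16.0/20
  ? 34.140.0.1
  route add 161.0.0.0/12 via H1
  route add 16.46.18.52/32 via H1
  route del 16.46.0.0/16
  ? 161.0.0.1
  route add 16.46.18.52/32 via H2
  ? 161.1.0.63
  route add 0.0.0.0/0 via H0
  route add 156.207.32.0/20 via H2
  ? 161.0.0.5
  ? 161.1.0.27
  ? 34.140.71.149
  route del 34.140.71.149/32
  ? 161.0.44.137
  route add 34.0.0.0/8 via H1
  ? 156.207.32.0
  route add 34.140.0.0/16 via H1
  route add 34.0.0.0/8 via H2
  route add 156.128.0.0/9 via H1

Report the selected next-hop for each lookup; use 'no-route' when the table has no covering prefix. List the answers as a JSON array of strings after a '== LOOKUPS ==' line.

Trace:
  add 16.46.0.0/16 -> H1 at depth 16
  add 34.140.0.0/15 -> H2 at depth 15
  lookup 194.174.59.214: bits ε walk d0:- -> no-route
  add 161.1.0.0/16 -> H2 at depth 16
  add 34.140.71.149/32 -> H1 at depth 32
  lookup 161.1.0.4: bits 1010000100000001 walk d0:-→d1:-→d2:-→d3:-→d4:-→d5:-→d6:-→d7:-→d8:-→d9:-→d10:-→d11:-→d12:-→d13:-→d14:-→d15:-→d16:H2 -> H2
  add 161.1.64.0/20 -> H1 at depth 20
  add 16.46.16.0/20 -> H2 at depth 20
  - 16.46.16.0/20 clear@20
  lookup 34.140.0.1: bits 00100010100011000 walk d0:-→d1:-→d2:-→d3:-→d4:-→d5:-→d6:-→d7:-→d8:-→d9:-→d10:-→d11:-→d12:-→d13:-→d14:-→d15:H2→d16:-→d17:- -> H2
  add 161.0.0.0/12 -> H1 at depth 12
  add 16.46.18.52/32 -> H1 at depth 32
  - 16.46.0.0/16 clear@16
  lookup 161.0.0.1: bits 101000010000000 walk d0:-→d1:-→d2:-→d3:-→d4:-→d5:-→d6:-→d7:-→d8:-→d9:-→d10:-→d11:-→d12:H1→d13:-→d14:-→d15:- -> H1
  add 16.46.18.52/32 -> H2 at depth 32
  lookup 161.1.0.63: bits 10100001000000010 walk d0:-→d1:-→d2:-→d3:-→d4:-→d5:-→d6:-→d7:-→d8:-→d9:-→d10:-→d11:-→d12:H1→d13:-→d14:-→d15:-→d16:H2→d17:- -> H2
  add 0.0.0.0/0 -> H0 at depth 0
  add 156.207.32.0/20 -> H2 at depth 20
  lookup 161.0.0.5: bits 101000010000000 walk d0:H0→d1:-→d2:-→d3:-→d4:-→d5:-→d6:-→d7:-→d8:-→d9:-→d10:-→d11:-→d12:H1→d13:-→d14:-→d15:- -> H1
  lookup 161.1.0.27: bits 10100001000000010 walk d0:H0→d1:-→d2:-→d3:-→d4:-→d5:-→d6:-→d7:-→d8:-→d9:-→d10:-→d11:-→d12:H1→d13:-→d14:-→d15:-→d16:H2→d17:- -> H2
  lookup 34.140.71.149: bits 00100010100011000100011110010101 walk d0:H0→d1:-→d2:-→d3:-→d4:-→d5:-→d6:-→d7:-→d8:-→d9:-→d10:-→d11:-→d12:-→d13:-→d14:-→d15:H2→d16:-→d17:-→d18:-→d19:-→d20:-→d21:-→d22:-→d23:-→d24:-→d25:-→d26:-→d27:-→d28:-→d29:-→d30:-→d31:-→d32:H1 -> H1
  - 34.140.71.149/32 clear@32
  lookup 161.0.44.137: bits 101000010000000 walk d0:H0→d1:-→d2:-→d3:-→d4:-→d5:-→d6:-→d7:-→d8:-→d9:-→d10:-→d11:-→d12:H1→d13:-→d14:-→d15:- -> H1
  add 34.0.0.0/8 -> H1 at depth 8
  lookup 156.207.32.0: bits 10011100110011110010 walk d0:H0→d1:-→d2:-→d3:-→d4:-→d5:-→d6:-→d7:-→d8:-→d9:-→d10:-→d11:-→d12:-→d13:-→d14:-→d15:-→d16:-→d17:-→d18:-→d19:-→d20:H2 -> H2
  add 34.140.0.0/16 -> H1 at depth 16
  add 34.0.0.0/8 -> H2 at depth 8
  add 156.128.0.0/9 -> H1 at depth 9

== LOOKUPS ==
["no-route","H2","H2","H1","H2","H1","H2","H1","H1","H2"]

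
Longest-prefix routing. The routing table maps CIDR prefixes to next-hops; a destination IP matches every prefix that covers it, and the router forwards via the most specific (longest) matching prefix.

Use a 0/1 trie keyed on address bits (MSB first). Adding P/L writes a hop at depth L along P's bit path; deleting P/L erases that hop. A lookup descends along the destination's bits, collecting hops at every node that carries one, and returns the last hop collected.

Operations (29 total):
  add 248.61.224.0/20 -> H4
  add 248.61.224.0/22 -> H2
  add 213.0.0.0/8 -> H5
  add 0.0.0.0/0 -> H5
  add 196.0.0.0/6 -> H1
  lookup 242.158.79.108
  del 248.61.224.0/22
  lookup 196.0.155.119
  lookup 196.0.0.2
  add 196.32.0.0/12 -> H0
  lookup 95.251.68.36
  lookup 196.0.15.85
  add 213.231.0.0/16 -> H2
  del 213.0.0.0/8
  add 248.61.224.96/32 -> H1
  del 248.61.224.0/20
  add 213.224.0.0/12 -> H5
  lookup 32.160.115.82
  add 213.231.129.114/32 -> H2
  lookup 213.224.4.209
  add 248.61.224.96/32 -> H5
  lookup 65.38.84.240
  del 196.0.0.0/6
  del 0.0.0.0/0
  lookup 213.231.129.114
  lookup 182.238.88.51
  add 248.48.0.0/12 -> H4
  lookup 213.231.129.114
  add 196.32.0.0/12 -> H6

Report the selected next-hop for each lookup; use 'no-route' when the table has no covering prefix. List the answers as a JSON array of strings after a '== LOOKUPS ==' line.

Process each operation:
  add 248.61.224.0/20 -> H4 at depth 20
  add 248.61.224.0/22 -> H2 at depth 22
  add 213.0.0.0/8 -> H5 at depth 8
  add 0.0.0.0/0 -> H5 at depth 0
  add 196.0.0.0/6 -> H1 at depth 6
  lookup 242.158.79.108: bits 1111 walk d0:H5→d1:-→d2:-→d3:-→d4:- -> H5
  - 248.61.224.0/22 clear@22
  lookup 196.0.155.119: bits 110001 walk d0:H5→d1:-→d2:-→d3:-→d4:-→d5:-→d6:H1 -> H1
  lookup 196.0.0.2: bits 110001 walk d0:H5→d1:-→d2:-→d3:-→d4:-→d5:-→d6:H1 -> H1
  add 196.32.0.0/12 -> H0 at depth 12
  lookup 95.251.68.36: bits ε walk d0:H5 -> H5
  lookup 196.0.15.85: bits 1100010000 walk d0:H5→d1:-→d2:-→d3:-→d4:-→d5:-→d6:H1→d7:-→d8:-→d9:-→d10:- -> H1
  add 213.231.0.0/16 -> H2 at depth 16
  - 213.0.0.0/8 clear@8
  add 248.61.224.96/32 -> H1 at depth 32
  - 248.61.224.0/20 clear@20
  add 213.224.0.0/12 -> H5 at depth 12
  lookup 32.160.115.82: bits ε walk d0:H5 -> H5
  add 213.231.129.114/32 -> H2 at depth 32
  lookup 213.224.4.209: bits 1101010111100 walk d0:H5→d1:-→d2:-→d3:-→d4:-→d5:-→d6:-→d7:-→d8:-→d9:-→d10:-→d11:-→d12:H5→d13:- -> H5
  add 248.61.224.96/32 -> H5 at depth 32
  lookup 65.38.84.240: bits ε walk d0:H5 -> H5
  - 196.0.0.0/6 clear@6
  - 0.0.0.0/0 clear@0
  lookup 213.231.129.114: bits 11010101111001111000000101110010 walk d0:-→d1:-→d2:-→d3:-→d4:-→d5:-→d6:-→d7:-→d8:-→d9:-→d10:-→d11:-→d12:H5→d13:-→d14:-→d15:-→d16:H2→d17:-→d18:-→d19:-→d20:-→d21:-→d22:-→d23:-→d24:-→d25:-→d26:-→d27:-→d28:-→d29:-→d30:-→d31:-→d32:H2 -> H2
  lookup 182.238.88.51: bits 1 walk d0:-→d1:- -> no-route
  add 248.48.0.0/12 -> H4 at depth 12
  lookup 213.231.129.114: bits 11010101111001111000000101110010 walk d0:-→d1:-→d2:-→d3:-→d4:-→d5:-→d6:-→d7:-→d8:-→d9:-→d10:-→d11:-→d12:H5→d13:-→d14:-→d15:-→d16:H2→d17:-→d18:-→d19:-→d20:-→d21:-→d22:-→d23:-→d24:-→d25:-→d26:-→d27:-→d28:-→d29:-→d30:-→d31:-→d32:H2 -> H2
  add 196.32.0.0/12 -> H6 at depth 12

== LOOKUPS ==
["H5","H1","H1","H5","H1","H5","H5","H5","H2","no-route","H2"]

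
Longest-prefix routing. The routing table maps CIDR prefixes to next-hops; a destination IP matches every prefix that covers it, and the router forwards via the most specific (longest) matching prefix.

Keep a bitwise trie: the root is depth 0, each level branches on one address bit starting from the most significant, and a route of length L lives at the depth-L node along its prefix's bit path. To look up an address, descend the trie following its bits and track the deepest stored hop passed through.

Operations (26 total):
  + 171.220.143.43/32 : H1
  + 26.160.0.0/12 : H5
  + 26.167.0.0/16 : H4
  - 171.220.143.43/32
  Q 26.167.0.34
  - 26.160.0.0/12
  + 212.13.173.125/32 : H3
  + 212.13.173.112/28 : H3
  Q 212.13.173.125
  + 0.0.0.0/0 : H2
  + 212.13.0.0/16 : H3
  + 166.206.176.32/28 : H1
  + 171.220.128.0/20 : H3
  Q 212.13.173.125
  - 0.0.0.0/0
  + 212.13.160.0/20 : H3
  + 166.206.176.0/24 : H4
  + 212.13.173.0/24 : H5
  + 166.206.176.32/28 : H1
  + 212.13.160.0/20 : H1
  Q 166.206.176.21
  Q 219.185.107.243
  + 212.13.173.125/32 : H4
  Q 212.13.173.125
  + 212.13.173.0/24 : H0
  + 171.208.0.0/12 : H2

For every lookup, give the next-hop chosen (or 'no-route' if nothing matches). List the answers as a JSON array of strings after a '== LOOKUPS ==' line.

Process each operation:
  + 171.220.143.43/32 (H1) depth=32
  + 26.160.0.0/12 (H5) depth=12
  + 26.167.0.0/16 (H4) depth=16
  - 171.220.143.43/32 clear@32
  Q 26.167.0.34: descend 0001101010100111 ; hops seen [H5,H4] ; pick H4
  - 26.160.0.0/12 clear@12
  + 212.13.173.125/32 (H3) depth=32
  + 212.13.173.112/28 (H3) depth=28
  Q 212.13.173.125: descend 11010100000011011010110101111101 ; hops seen [H3,H3] ; pick H3
  + 0.0.0.0/0 (H2) depth=0
  + 212.13.0.0/16 (H3) depth=16
  + 166.206.176.32/28 (H1) depth=28
  + 171.220.128.0/20 (H3) depth=20
  Q 212.13.173.125: descend 11010100000011011010110101111101 ; hops seen [H2,H3,H3,H3] ; pick H3
  - 0.0.0.0/0 clear@0
  + 212.13.160.0/20 (H3) depth=20
  + 166.206.176.0/24 (H4) depth=24
  + 212.13.173.0/24 (H5) depth=24
  + 166.206.176.32/28 (H1) depth=28
  + 212.13.160.0/20 (H1) depth=20
  Q 166.206.176.21: descend 10100110110011101011000000 ; hops seen [H4] ; pick H4
  Q 219.185.107.243: descend 1101 ; hops seen [∅] ; pick no-route
  + 212.13.173.125/32 (H4) depth=32
  Q 212.13.173.125: descend 11010100000011011010110101111101 ; hops seen [H3,H1,H5,H3,H4] ; pick H4
  + 212.13.173.0/24 (H0) depth=24
  + 171.208.0.0/12 (H2) depth=12

== LOOKUPS ==
["H4","H3","H3","H4","no-route","H4"]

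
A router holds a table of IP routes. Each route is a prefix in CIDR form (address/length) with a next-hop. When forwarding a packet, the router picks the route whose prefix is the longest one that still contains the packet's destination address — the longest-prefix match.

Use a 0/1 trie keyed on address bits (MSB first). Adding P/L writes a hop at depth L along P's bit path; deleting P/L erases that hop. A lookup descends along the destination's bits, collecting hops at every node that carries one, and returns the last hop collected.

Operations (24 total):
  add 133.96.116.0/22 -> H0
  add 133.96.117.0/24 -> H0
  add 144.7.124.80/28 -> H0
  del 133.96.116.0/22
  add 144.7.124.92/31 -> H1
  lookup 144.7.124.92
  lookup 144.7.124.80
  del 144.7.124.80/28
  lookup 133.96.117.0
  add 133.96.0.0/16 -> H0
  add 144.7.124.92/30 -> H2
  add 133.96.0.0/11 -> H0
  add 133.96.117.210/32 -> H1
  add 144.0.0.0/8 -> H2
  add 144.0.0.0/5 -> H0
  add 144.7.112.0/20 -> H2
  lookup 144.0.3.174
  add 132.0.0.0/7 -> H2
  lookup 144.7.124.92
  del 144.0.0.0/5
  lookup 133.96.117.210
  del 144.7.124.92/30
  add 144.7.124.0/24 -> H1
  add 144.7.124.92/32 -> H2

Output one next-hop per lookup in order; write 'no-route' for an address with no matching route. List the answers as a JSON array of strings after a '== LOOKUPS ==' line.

Process each operation:
  + 133.96.116.0/22 (H0) depth=22
  + 133.96.117.0/24 (H0) depth=24
  + 144.7.124.80/28 (H0) depth=28
  - 133.96.116.0/22 clear@22
  + 144.7.124.92/31 (H1) depth=31
  lookup 144.7.124.92: bits 1001000000000111011111000101110 walk d0:-→d1:-→d2:-→d3:-→d4:-→d5:-→d6:-→d7:-→d8:-→d9:-→d10:-→d11:-→d12:-→d13:-→d14:-→d15:-→d16:-→d17:-→d18:-→d19:-→d20:-→d21:-→d22:-→d23:-→d24:-→d25:-→d26:-→d27:-→d28:H0→d29:-→d30:-→d31:H1 -> H1
  lookup 144.7.124.80: bits 1001000000000111011111000101 walk d0:-→d1:-→d2:-→d3:-→d4:-→d5:-→d6:-→d7:-→d8:-→d9:-→d10:-→d11:-→d12:-→d13:-→d14:-→d15:-→d16:-→d17:-→d18:-→d19:-→d20:-→d21:-→d22:-→d23:-→d24:-→d25:-→d26:-→d27:-→d28:H0 -> H0
  - 144.7.124.80/28 clear@28
  lookup 133.96.117.0: bits 100001010110000001110101 walk d0:-→d1:-→d2:-→d3:-→d4:-→d5:-→d6:-→d7:-→d8:-→d9:-→d10:-→d11:-→d12:-→d13:-→d14:-→d15:-→d16:-→d17:-→d18:-→d19:-→d20:-→d21:-→d22:-→d23:-→d24:H0 -> H0
  + 133.96.0.0/16 (H0) depth=16
  + 144.7.124.92/30 (H2) depth=30
  + 133.96.0.0/11 (H0) depth=11
  + 133.96.117.210/32 (H1) depth=32
  + 144.0.0.0/8 (H2) depth=8
  + 144.0.0.0/5 (H0) depth=5
  + 144.7.112.0/20 (H2) depth=20
  lookup 144.0.3.174: bits 1001000000000 walk d0:-→d1:-→d2:-→d3:-→d4:-→d5:H0→d6:-→d7:-→d8:H2→d9:-→d10:-→d11:-→d12:-→d13:- -> H2
  + 132.0.0.0/7 (H2) depth=7
  lookup 144.7.124.92: bits 1001000000000111011111000101110 walk d0:-→d1:-→d2:-→d3:-→d4:-→d5:H0→d6:-→d7:-→d8:H2→d9:-→d10:-→d11:-→d12:-→d13:-→d14:-→d15:-→d16:-→d17:-→d18:-→d19:-→d20:H2→d21:-→d22:-→d23:-→d24:-→d25:-→d26:-→d27:-→d28:-→d29:-→d30:H2→d31:H1 -> H1
  - 144.0.0.0/5 clear@5
  lookup 133.96.117.210: bits 10000101011000000111010111010010 walk d0:-→d1:-→d2:-→d3:-→d4:-→d5:-→d6:-→d7:H2→d8:-→d9:-→d10:-→d11:H0→d12:-→d13:-→d14:-→d15:-→d16:H0→d17:-→d18:-→d19:-→d20:-→d21:-→d22:-→d23:-→d24:H0→d25:-→d26:-→d27:-→d28:-→d29:-→d30:-→d31:-→d32:H1 -> H1
  - 144.7.124.92/30 clear@30
  + 144.7.124.0/24 (H1) depth=24
  + 144.7.124.92/32 (H2) depth=32

== LOOKUPS ==
["H1","H0","H0","H2","H1","H1"]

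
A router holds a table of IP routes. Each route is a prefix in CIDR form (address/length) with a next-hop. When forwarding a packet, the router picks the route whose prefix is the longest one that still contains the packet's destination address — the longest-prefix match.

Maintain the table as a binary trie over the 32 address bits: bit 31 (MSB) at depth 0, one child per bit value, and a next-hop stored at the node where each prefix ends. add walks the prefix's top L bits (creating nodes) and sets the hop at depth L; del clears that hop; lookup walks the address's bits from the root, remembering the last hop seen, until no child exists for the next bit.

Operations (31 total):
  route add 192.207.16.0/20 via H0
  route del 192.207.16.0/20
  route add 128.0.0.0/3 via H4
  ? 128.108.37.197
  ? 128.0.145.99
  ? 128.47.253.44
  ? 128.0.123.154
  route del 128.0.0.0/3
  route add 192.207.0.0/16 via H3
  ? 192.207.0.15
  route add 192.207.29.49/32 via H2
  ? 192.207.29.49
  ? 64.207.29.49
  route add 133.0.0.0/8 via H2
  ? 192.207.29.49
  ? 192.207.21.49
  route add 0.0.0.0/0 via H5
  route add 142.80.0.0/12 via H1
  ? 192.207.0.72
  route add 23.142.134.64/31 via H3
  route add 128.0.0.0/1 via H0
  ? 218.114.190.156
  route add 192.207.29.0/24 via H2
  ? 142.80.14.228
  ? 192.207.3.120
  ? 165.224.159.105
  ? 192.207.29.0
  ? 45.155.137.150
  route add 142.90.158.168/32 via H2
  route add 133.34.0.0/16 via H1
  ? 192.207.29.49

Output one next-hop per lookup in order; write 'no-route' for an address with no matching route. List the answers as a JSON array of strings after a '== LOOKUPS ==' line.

Trace:
  + 192.207.16.0/20 (H0) depth=20
  - 192.207.16.0/20 clear@20
  + 128.0.0.0/3 (H4) depth=3
  ? 128.108.37.197  path d0:-→d1:-→d2:-→d3:H4  best=H4
  ? 128.0.145.99  path d0:-→d1:-→d2:-→d3:H4  best=H4
  ? 128.47.253.44  path d0:-→d1:-→d2:-→d3:H4  best=H4
  ? 128.0.123.154  path d0:-→d1:-→d2:-→d3:H4  best=H4
  - 128.0.0.0/3 clear@3
  + 192.207.0.0/16 (H3) depth=16
  ? 192.207.0.15  path d0:-→d1:-→d2:-→d3:-→d4:-→d5:-→d6:-→d7:-→d8:-→d9:-→d10:-→d11:-→d12:-→d13:-→d14:-→d15:-→d16:H3→d17:-→d18:-→d19:-  best=H3
  + 192.207.29.49/32 (H2) depth=32
  ? 192.207.29.49  path d0:-→d1:-→d2:-→d3:-→d4:-→d5:-→d6:-→d7:-→d8:-→d9:-→d10:-→d11:-→d12:-→d13:-→d14:-→d15:-→d16:H3→d17:-→d18:-→d19:-→d20:-→d21:-→d22:-→d23:-→d24:-→d25:-→d26:-→d27:-→d28:-→d29:-→d30:-→d31:-→d32:H2  best=H2
  ? 64.207.29.49  path d0:-  best=no-route
  + 133.0.0.0/8 (H2) depth=8
  ? 192.207.29.49  path d0:-→d1:-→d2:-→d3:-→d4:-→d5:-→d6:-→d7:-→d8:-→d9:-→d10:-→d11:-→d12:-→d13:-→d14:-→d15:-→d16:H3→d17:-→d18:-→d19:-→d20:-→d21:-→d22:-→d23:-→d24:-→d25:-→d26:-→d27:-→d28:-→d29:-→d30:-→d31:-→d32:H2  best=H2
  ? 192.207.21.49  path d0:-→d1:-→d2:-→d3:-→d4:-→d5:-→d6:-→d7:-→d8:-→d9:-→d10:-→d11:-→d12:-→d13:-→d14:-→d15:-→d16:H3→d17:-→d18:-→d19:-→d20:-  best=H3
  + 0.0.0.0/0 (H5) depth=0
  + 142.80.0.0/12 (H1) depth=12
  ? 192.207.0.72  path d0:H5→d1:-→d2:-→d3:-→d4:-→d5:-→d6:-→d7:-→d8:-→d9:-→d10:-→d11:-→d12:-→d13:-→d14:-→d15:-→d16:H3→d17:-→d18:-→d19:-  best=H3
  + 23.142.134.64/31 (H3) depth=31
  + 128.0.0.0/1 (H0) depth=1
  ? 218.114.190.156  path d0:H5→d1:H0→d2:-→d3:-  best=H0
  + 192.207.29.0/24 (H2) depth=24
  ? 142.80.14.228  path d0:H5→d1:H0→d2:-→d3:-→d4:-→d5:-→d6:-→d7:-→d8:-→d9:-→d10:-→d11:-→d12:H1  best=H1
  ? 192.207.3.120  path d0:H5→d1:H0→d2:-→d3:-→d4:-→d5:-→d6:-→d7:-→d8:-→d9:-→d10:-→d11:-→d12:-→d13:-→d14:-→d15:-→d16:H3→d17:-→d18:-→d19:-  best=H3
  ? 165.224.159.105  path d0:H5→d1:H0→d2:-  best=H0
  ? 192.207.29.0  path d0:H5→d1:H0→d2:-→d3:-→d4:-→d5:-→d6:-→d7:-→d8:-→d9:-→d10:-→d11:-→d12:-→d13:-→d14:-→d15:-→d16:H3→d17:-→d18:-→d19:-→d20:-→d21:-→d22:-→d23:-→d24:H2→d25:-→d26:-  best=H2
  ? 45.155.137.150  path d0:H5→d1:-→d2:-  best=H5
  + 142.90.158.168/32 (H2) depth=32
  + 133.34.0.0/16 (H1) depth=16
  ? 192.207.29.49  path d0:H5→d1:H0→d2:-→d3:-→d4:-→d5:-→d6:-→d7:-→d8:-→d9:-→d10:-→d11:-→d12:-→d13:-→d14:-→d15:-→d16:H3→d17:-→d18:-→d19:-→d20:-→d21:-→d22:-→d23:-→d24:H2→d25:-→d26:-→d27:-→d28:-→d29:-→d30:-→d31:-→d32:H2  best=H2

== LOOKUPS ==
["H4","H4","H4","H4","H3","H2","no-route","H2","H3","H3","H0","H1","H3","H0","H2","H5","H2"]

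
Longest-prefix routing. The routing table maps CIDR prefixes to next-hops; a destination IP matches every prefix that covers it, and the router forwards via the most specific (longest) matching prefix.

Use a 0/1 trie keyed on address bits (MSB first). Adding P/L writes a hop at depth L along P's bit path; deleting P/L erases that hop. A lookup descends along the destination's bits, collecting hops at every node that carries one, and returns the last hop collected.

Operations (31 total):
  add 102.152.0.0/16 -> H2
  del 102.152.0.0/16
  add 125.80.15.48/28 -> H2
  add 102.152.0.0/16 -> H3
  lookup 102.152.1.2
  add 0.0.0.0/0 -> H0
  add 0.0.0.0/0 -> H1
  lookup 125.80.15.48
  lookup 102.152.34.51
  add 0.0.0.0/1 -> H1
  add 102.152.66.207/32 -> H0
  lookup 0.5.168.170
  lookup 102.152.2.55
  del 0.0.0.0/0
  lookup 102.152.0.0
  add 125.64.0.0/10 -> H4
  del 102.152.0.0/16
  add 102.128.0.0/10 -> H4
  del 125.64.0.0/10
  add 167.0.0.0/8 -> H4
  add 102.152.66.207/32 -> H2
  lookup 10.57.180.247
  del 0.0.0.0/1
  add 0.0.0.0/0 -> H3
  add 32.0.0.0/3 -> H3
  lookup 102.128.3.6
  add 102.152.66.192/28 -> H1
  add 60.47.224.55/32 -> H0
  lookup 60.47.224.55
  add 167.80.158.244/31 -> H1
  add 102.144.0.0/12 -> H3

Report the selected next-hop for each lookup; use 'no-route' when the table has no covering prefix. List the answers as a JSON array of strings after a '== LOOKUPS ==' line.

Apply in order:
  add 102.152.0.0/16 -> H2 at depth 16
  del 102.152.0.0/16 (clear depth 16)
  add 125.80.15.48/28 -> H2 at depth 28
  add 102.152.0.0/16 -> H3 at depth 16
  lookup 102.152.1.2: bits 0110011010011000 walk d0:-→d1:-→d2:-→d3:-→d4:-→d5:-→d6:-→d7:-→d8:-→d9:-→d10:-→d11:-→d12:-→d13:-→d14:-→d15:-→d16:H3 -> H3
  add 0.0.0.0/0 -> H0 at depth 0
  add 0.0.0.0/0 -> H1 at depth 0
  lookup 125.80.15.48: bits 0111110101010000000011110011 walk d0:H1→d1:-→d2:-→d3:-→d4:-→d5:-→d6:-→d7:-→d8:-→d9:-→d10:-→d11:-→d12:-→d13:-→d14:-→d15:-→d16:-→d17:-→d18:-→d19:-→d20:-→d21:-→d22:-→d23:-→d24:-→d25:-→d26:-→d27:-→d28:H2 -> H2
  lookup 102.152.34.51: bits 0110011010011000 walk d0:H1→d1:-→d2:-→d3:-→d4:-→d5:-→d6:-→d7:-→d8:-→d9:-→d10:-→d11:-→d12:-→d13:-→d14:-→d15:-→d16:H3 -> H3
  add 0.0.0.0/1 -> H1 at depth 1
  add 102.152.66.207/32 -> H0 at depth 32
  lookup 0.5.168.170: bits 0 walk d0:H1→d1:H1 -> H1
  lookup 102.152.2.55: bits 01100110100110000 walk d0:H1→d1:H1→d2:-→d3:-→d4:-→d5:-→d6:-→d7:-→d8:-→d9:-→d10:-→d11:-→d12:-→d13:-→d14:-→d15:-→d16:H3→d17:- -> H3
  del 0.0.0.0/0 (clear depth 0)
  lookup 102.152.0.0: bits 01100110100110000 walk d0:-→d1:H1→d2:-→d3:-→d4:-→d5:-→d6:-→d7:-→d8:-→d9:-→d10:-→d11:-→d12:-→d13:-→d14:-→d15:-→d16:H3→d17:- -> H3
  add 125.64.0.0/10 -> H4 at depth 10
  del 102.152.0.0/16 (clear depth 16)
  add 102.128.0.0/10 -> H4 at depth 10
  del 125.64.0.0/10 (clear depth 10)
  add 167.0.0.0/8 -> H4 at depth 8
  add 102.152.66.207/32 -> H2 at depth 32
  lookup 10.57.180.247: bits 0 walk d0:-→d1:H1 -> H1
  del 0.0.0.0/1 (clear depth 1)
  add 0.0.0.0/0 -> H3 at depth 0
  add 32.0.0.0/3 -> H3 at depth 3
  lookup 102.128.3.6: bits 01100110100 walk d0:H3→d1:-→d2:-→d3:-→d4:-→d5:-→d6:-→d7:-→d8:-→d9:-→d10:H4→d11:- -> H4
  add 102.152.66.192/28 -> H1 at depth 28
  add 60.47.224.55/32 -> H0 at depth 32
  lookup 60.47.224.55: bits 00111100001011111110000000110111 walk d0:H3→d1:-→d2:-→d3:H3→d4:-→d5:-→d6:-→d7:-→d8:-→d9:-→d10:-→d11:-→d12:-→d13:-→d14:-→d15:-→d16:-→d17:-→d18:-→d19:-→d20:-→d21:-→d22:-→d23:-→d24:-→d25:-→d26:-→d27:-→d28:-→d29:-→d30:-→d31:-→d32:H0 -> H0
  add 167.80.158.244/31 -> H1 at depth 31
  add 102.144.0.0/12 -> H3 at depth 12

== LOOKUPS ==
["H3","H2","H3","H1","H3","H3","H1","H4","H0"]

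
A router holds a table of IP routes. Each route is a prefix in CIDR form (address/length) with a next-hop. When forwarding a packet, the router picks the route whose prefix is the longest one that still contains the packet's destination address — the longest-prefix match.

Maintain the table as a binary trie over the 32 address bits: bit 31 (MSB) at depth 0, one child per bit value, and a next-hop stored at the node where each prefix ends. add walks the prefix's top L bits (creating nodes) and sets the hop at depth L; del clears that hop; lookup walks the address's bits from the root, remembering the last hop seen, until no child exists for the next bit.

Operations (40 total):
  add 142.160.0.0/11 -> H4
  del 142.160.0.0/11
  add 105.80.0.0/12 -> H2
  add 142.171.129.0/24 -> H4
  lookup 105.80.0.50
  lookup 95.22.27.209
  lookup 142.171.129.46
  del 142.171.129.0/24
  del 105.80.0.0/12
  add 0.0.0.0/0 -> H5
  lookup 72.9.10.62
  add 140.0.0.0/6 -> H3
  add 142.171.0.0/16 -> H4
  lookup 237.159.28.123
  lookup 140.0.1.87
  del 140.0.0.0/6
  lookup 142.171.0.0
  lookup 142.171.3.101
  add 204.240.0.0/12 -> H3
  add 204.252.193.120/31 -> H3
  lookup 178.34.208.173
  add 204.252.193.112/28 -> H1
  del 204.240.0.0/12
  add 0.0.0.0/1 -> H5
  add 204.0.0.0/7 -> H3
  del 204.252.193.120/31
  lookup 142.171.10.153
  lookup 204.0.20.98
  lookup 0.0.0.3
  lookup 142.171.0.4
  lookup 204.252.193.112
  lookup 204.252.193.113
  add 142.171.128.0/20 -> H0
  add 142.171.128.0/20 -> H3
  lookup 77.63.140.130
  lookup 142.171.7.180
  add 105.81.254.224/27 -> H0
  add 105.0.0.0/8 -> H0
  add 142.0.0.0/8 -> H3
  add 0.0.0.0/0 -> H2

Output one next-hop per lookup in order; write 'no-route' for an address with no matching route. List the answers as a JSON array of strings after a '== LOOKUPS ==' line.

Apply in order:
  + 142.160.0.0/11 (H4) depth=11
  del 142.160.0.0/11 (clear depth 11)
  + 105.80.0.0/12 (H2) depth=12
  + 142.171.129.0/24 (H4) depth=24
  lookup 105.80.0.50: bits 011010010101 walk d0:-→d1:-→d2:-→d3:-→d4:-→d5:-→d6:-→d7:-→d8:-→d9:-→d10:-→d11:-→d12:H2 -> H2
  lookup 95.22.27.209: bits 01 walk d0:-→d1:-→d2:- -> no-route
  lookup 142.171.129.46: bits 100011101010101110000001 walk d0:-→d1:-→d2:-→d3:-→d4:-→d5:-→d6:-→d7:-→d8:-→d9:-→d10:-→d11:-→d12:-→d13:-→d14:-→d15:-→d16:-→d17:-→d18:-→d19:-→d20:-→d21:-→d22:-→d23:-→d24:H4 -> H4
  del 142.171.129.0/24 (clear depth 24)
  del 105.80.0.0/12 (clear depth 12)
  + 0.0.0.0/0 (H5) depth=0
  lookup 72.9.10.62: bits 01 walk d0:H5→d1:-→d2:- -> H5
  + 140.0.0.0/6 (H3) depth=6
  + 142.171.0.0/16 (H4) depth=16
  lookup 237.159.28.123: bits 1 walk d0:H5→d1:- -> H5
  lookup 140.0.1.87: bits 100011 walk d0:H5→d1:-→d2:-→d3:-→d4:-→d5:-→d6:H3 -> H3
  del 140.0.0.0/6 (clear depth 6)
  lookup 142.171.0.0: bits 1000111010101011 walk d0:H5→d1:-→d2:-→d3:-→d4:-→d5:-→d6:-→d7:-→d8:-→d9:-→d10:-→d11:-→d12:-→d13:-→d14:-→d15:-→d16:H4 -> H4
  lookup 142.171.3.101: bits 1000111010101011 walk d0:H5→d1:-→d2:-→d3:-→d4:-→d5:-→d6:-→d7:-→d8:-→d9:-→d10:-→d11:-→d12:-→d13:-→d14:-→d15:-→d16:H4 -> H4
  + 204.240.0.0/12 (H3) depth=12
  + 204.252.193.120/31 (H3) depth=31
  lookup 178.34.208.173: bits 10 walk d0:H5→d1:-→d2:- -> H5
  + 204.252.193.112/28 (H1) depth=28
  del 204.240.0.0/12 (clear depth 12)
  + 0.0.0.0/1 (H5) depth=1
  + 204.0.0.0/7 (H3) depth=7
  del 204.252.193.120/31 (clear depth 31)
  lookup 142.171.10.153: bits 1000111010101011 walk d0:H5→d1:-→d2:-→d3:-→d4:-→d5:-→d6:-→d7:-→d8:-→d9:-→d10:-→d11:-→d12:-→d13:-→d14:-→d15:-→d16:H4 -> H4
  lookup 204.0.20.98: bits 11001100 walk d0:H5→d1:-→d2:-→d3:-→d4:-→d5:-→d6:-→d7:H3→d8:- -> H3
  lookup 0.0.0.3: bits 0 walk d0:H5→d1:H5 -> H5
  lookup 142.171.0.4: bits 1000111010101011 walk d0:H5→d1:-→d2:-→d3:-→d4:-→d5:-→d6:-→d7:-→d8:-→d9:-→d10:-→d11:-→d12:-→d13:-→d14:-→d15:-→d16:H4 -> H4
  lookup 204.252.193.112: bits 1100110011111100110000010111 walk d0:H5→d1:-→d2:-→d3:-→d4:-→d5:-→d6:-→d7:H3→d8:-→d9:-→d10:-→d11:-→d12:-→d13:-→d14:-→d15:-→d16:-→d17:-→d18:-→d19:-→d20:-→d21:-→d22:-→d23:-→d24:-→d25:-→d26:-→d27:-→d28:H1 -> H1
  lookup 204.252.193.113: bits 1100110011111100110000010111 walk d0:H5→d1:-→d2:-→d3:-→d4:-→d5:-→d6:-→d7:H3→d8:-→d9:-→d10:-→d11:-→d12:-→d13:-→d14:-→d15:-→d16:-→d17:-→d18:-→d19:-→d20:-→d21:-→d22:-→d23:-→d24:-→d25:-→d26:-→d27:-→d28:H1 -> H1
  + 142.171.128.0/20 (H0) depth=20
  + 142.171.128.0/20 (H3) depth=20
  lookup 77.63.140.130: bits 01 walk d0:H5→d1:H5→d2:- -> H5
  lookup 142.171.7.180: bits 1000111010101011 walk d0:H5→d1:-→d2:-→d3:-→d4:-→d5:-→d6:-→d7:-→d8:-→d9:-→d10:-→d11:-→d12:-→d13:-→d14:-→d15:-→d16:H4 -> H4
  + 105.81.254.224/27 (H0) depth=27
  + 105.0.0.0/8 (H0) depth=8
  + 142.0.0.0/8 (H3) depth=8
  + 0.0.0.0/0 (H2) depth=0

== LOOKUPS ==
["H2","no-route","H4","H5","H5","H3","H4","H4","H5","H4","H3","H5","H4","H1","H1","H5","H4"]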